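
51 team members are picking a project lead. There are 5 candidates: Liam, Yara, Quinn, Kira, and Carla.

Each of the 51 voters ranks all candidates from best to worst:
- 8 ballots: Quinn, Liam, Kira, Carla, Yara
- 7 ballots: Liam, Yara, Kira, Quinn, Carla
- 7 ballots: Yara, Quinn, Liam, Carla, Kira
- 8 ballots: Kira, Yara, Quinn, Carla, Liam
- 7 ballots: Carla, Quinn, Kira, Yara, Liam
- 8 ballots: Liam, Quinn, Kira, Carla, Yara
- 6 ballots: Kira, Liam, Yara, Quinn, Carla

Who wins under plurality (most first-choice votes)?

First-place votes: Liam 15, Yara 7, Quinn 8, Kira 14, Carla 7.

Liam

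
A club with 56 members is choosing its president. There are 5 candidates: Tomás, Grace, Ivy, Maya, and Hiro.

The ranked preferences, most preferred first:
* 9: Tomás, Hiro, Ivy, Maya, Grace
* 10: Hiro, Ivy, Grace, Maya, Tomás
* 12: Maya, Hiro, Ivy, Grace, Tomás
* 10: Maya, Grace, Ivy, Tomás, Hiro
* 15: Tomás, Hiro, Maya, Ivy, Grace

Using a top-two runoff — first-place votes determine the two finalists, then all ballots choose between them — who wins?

Round 1 first-place votes: Tomás 24, Grace 0, Ivy 0, Maya 22, Hiro 10. Tomás and Maya advance.
Runoff: Tomás is ranked above Maya on 24 ballots, Maya above Tomás on 32.

Maya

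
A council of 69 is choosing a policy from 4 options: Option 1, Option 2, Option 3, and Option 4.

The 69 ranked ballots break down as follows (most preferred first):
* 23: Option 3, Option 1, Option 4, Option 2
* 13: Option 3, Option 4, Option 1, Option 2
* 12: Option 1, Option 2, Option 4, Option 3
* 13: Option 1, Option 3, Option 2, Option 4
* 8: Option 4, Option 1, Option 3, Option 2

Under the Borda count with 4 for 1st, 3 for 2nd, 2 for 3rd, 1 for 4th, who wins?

Option 1: 23×3 + 13×2 + 12×4 + 13×4 + 8×3 = 219
Option 2: 23×1 + 13×1 + 12×3 + 13×2 + 8×1 = 106
Option 3: 23×4 + 13×4 + 12×1 + 13×3 + 8×2 = 211
Option 4: 23×2 + 13×3 + 12×2 + 13×1 + 8×4 = 154

Option 1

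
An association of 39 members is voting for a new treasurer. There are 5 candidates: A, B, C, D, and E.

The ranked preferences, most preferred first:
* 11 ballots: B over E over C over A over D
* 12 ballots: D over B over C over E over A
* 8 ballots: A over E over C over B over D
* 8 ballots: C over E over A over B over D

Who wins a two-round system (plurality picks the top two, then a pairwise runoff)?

Round 1 first-place votes: A 8, B 11, C 8, D 12, E 0. D and B advance.
Runoff: D is ranked above B on 12 ballots, B above D on 27.

B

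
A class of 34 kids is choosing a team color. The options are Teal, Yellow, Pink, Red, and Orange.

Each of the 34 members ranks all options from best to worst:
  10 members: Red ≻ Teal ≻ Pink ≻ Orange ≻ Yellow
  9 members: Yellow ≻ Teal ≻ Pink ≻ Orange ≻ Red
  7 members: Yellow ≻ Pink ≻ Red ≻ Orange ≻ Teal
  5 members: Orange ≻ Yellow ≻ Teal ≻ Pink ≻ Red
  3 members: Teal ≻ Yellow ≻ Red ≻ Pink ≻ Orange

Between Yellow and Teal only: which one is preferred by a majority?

Yellow is ranked above Teal on 21 ballots; Teal above Yellow on 13.

Yellow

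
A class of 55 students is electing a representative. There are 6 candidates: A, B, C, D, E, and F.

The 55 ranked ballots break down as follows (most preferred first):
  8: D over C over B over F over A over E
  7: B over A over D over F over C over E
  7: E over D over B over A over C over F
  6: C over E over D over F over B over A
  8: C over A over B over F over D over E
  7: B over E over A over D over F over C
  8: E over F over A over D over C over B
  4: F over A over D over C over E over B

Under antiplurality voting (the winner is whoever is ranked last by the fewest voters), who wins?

Last-place votes: A 6, B 12, C 7, D 0, E 23, F 7.

D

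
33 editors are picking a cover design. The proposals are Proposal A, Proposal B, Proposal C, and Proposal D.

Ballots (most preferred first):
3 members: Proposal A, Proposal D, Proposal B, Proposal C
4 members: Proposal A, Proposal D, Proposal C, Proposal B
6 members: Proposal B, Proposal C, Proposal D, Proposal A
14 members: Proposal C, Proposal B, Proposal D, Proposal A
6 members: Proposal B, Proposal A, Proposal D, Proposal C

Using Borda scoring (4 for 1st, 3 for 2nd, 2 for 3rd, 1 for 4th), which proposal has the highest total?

Proposal A: 3×4 + 4×4 + 6×1 + 14×1 + 6×3 = 66
Proposal B: 3×2 + 4×1 + 6×4 + 14×3 + 6×4 = 100
Proposal C: 3×1 + 4×2 + 6×3 + 14×4 + 6×1 = 91
Proposal D: 3×3 + 4×3 + 6×2 + 14×2 + 6×2 = 73

Proposal B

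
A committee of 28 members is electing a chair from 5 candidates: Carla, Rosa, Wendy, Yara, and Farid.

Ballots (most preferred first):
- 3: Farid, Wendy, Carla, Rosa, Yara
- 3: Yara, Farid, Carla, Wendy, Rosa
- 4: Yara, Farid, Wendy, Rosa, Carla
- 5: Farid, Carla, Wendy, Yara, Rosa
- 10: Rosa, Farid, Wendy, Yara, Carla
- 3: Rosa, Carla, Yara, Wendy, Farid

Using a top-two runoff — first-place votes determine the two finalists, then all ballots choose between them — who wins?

Round 1 first-place votes: Carla 0, Rosa 13, Wendy 0, Yara 7, Farid 8. Rosa and Farid advance.
Runoff: Rosa is ranked above Farid on 13 ballots, Farid above Rosa on 15.

Farid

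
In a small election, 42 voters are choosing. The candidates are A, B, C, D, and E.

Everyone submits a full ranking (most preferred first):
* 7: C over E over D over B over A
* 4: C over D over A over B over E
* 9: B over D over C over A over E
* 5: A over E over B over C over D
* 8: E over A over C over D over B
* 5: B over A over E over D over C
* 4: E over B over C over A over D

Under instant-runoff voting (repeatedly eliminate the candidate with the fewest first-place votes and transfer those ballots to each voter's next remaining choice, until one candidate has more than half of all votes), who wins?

E

Round 1: A 5, B 14, C 11, D 0, E 12. D eliminated.
Round 2: A 5, B 14, C 11, E 12. A eliminated.
Round 3: B 14, C 11, E 17. C eliminated.
Round 4: B 18, E 24. E has a majority (≥22).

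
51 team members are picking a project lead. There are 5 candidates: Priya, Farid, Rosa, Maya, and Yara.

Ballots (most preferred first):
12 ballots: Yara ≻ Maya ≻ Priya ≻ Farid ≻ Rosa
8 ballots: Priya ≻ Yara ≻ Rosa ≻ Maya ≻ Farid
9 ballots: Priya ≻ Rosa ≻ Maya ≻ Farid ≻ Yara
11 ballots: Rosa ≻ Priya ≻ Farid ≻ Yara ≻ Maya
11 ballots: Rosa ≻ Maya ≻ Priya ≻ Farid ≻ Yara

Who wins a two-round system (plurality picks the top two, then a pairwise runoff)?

Round 1 first-place votes: Priya 17, Farid 0, Rosa 22, Maya 0, Yara 12. Rosa and Priya advance.
Runoff: Rosa is ranked above Priya on 22 ballots, Priya above Rosa on 29.

Priya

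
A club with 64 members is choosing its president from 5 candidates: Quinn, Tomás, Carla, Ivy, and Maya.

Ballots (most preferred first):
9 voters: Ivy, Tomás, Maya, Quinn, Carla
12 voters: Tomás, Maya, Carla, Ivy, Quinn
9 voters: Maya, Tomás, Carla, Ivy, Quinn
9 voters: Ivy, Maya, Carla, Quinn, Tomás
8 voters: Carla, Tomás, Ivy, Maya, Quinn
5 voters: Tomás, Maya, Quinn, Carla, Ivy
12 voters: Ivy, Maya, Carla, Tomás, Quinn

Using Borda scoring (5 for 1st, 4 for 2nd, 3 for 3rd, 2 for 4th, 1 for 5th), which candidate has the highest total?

Maya

Quinn: 9×2 + 12×1 + 9×1 + 9×2 + 8×1 + 5×3 + 12×1 = 92
Tomás: 9×4 + 12×5 + 9×4 + 9×1 + 8×4 + 5×5 + 12×2 = 222
Carla: 9×1 + 12×3 + 9×3 + 9×3 + 8×5 + 5×2 + 12×3 = 185
Ivy: 9×5 + 12×2 + 9×2 + 9×5 + 8×3 + 5×1 + 12×5 = 221
Maya: 9×3 + 12×4 + 9×5 + 9×4 + 8×2 + 5×4 + 12×4 = 240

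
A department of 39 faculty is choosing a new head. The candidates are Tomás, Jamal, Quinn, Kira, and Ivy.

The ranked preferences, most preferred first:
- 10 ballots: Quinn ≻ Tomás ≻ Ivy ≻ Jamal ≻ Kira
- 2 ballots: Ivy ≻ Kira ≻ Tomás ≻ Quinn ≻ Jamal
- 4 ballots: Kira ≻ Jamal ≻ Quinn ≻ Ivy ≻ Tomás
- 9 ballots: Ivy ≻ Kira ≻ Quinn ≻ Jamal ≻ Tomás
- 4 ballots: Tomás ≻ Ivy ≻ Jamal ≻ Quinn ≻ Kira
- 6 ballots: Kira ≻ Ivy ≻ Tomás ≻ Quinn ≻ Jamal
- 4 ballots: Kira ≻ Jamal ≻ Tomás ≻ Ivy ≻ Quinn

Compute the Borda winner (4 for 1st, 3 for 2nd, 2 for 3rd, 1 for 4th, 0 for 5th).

Tomás: 10×3 + 2×2 + 4×0 + 9×0 + 4×4 + 6×2 + 4×2 = 70
Jamal: 10×1 + 2×0 + 4×3 + 9×1 + 4×2 + 6×0 + 4×3 = 51
Quinn: 10×4 + 2×1 + 4×2 + 9×2 + 4×1 + 6×1 + 4×0 = 78
Kira: 10×0 + 2×3 + 4×4 + 9×3 + 4×0 + 6×4 + 4×4 = 89
Ivy: 10×2 + 2×4 + 4×1 + 9×4 + 4×3 + 6×3 + 4×1 = 102

Ivy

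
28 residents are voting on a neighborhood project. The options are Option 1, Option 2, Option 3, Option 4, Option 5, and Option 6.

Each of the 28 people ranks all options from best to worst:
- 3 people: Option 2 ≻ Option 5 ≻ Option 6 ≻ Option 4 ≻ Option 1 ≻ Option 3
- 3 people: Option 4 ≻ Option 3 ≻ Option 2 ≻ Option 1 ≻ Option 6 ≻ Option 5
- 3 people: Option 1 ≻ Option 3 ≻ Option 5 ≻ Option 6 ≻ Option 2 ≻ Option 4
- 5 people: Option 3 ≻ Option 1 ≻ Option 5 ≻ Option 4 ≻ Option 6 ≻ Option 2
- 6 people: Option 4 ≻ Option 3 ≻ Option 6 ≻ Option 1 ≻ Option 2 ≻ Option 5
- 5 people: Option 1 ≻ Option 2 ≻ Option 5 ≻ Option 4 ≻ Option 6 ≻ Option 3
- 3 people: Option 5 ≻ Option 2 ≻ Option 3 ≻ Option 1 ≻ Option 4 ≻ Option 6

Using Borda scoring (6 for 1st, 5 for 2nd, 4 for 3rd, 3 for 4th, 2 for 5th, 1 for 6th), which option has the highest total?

Option 1

Option 1: 3×2 + 3×3 + 3×6 + 5×5 + 6×3 + 5×6 + 3×3 = 115
Option 2: 3×6 + 3×4 + 3×2 + 5×1 + 6×2 + 5×5 + 3×5 = 93
Option 3: 3×1 + 3×5 + 3×5 + 5×6 + 6×5 + 5×1 + 3×4 = 110
Option 4: 3×3 + 3×6 + 3×1 + 5×3 + 6×6 + 5×3 + 3×2 = 102
Option 5: 3×5 + 3×1 + 3×4 + 5×4 + 6×1 + 5×4 + 3×6 = 94
Option 6: 3×4 + 3×2 + 3×3 + 5×2 + 6×4 + 5×2 + 3×1 = 74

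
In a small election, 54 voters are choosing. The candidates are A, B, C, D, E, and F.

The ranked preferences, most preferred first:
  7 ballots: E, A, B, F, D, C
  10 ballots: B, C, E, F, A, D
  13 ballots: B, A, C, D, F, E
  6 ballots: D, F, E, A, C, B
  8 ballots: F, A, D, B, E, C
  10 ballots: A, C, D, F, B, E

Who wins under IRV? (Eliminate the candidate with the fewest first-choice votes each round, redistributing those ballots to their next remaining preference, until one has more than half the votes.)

A

Round 1: A 10, B 23, C 0, D 6, E 7, F 8. C eliminated.
Round 2: A 10, B 23, D 6, E 7, F 8. D eliminated.
Round 3: A 10, B 23, E 7, F 14. E eliminated.
Round 4: A 17, B 23, F 14. F eliminated.
Round 5: A 31, B 23. A has a majority (≥28).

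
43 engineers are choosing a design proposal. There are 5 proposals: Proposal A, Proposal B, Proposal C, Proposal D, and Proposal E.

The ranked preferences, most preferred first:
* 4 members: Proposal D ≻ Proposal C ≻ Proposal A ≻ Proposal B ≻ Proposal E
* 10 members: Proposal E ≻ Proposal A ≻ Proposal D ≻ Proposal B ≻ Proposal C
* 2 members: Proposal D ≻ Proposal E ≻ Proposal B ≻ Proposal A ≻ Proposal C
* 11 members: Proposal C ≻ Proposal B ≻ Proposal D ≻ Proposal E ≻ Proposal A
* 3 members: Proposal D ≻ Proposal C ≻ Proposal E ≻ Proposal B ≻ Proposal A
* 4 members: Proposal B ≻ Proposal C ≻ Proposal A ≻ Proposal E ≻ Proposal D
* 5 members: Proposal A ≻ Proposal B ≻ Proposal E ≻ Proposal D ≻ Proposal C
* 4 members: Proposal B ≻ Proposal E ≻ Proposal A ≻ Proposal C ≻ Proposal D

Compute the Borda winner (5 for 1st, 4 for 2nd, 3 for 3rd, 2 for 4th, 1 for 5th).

Proposal B

Proposal A: 4×3 + 10×4 + 2×2 + 11×1 + 3×1 + 4×3 + 5×5 + 4×3 = 119
Proposal B: 4×2 + 10×2 + 2×3 + 11×4 + 3×2 + 4×5 + 5×4 + 4×5 = 144
Proposal C: 4×4 + 10×1 + 2×1 + 11×5 + 3×4 + 4×4 + 5×1 + 4×2 = 124
Proposal D: 4×5 + 10×3 + 2×5 + 11×3 + 3×5 + 4×1 + 5×2 + 4×1 = 126
Proposal E: 4×1 + 10×5 + 2×4 + 11×2 + 3×3 + 4×2 + 5×3 + 4×4 = 132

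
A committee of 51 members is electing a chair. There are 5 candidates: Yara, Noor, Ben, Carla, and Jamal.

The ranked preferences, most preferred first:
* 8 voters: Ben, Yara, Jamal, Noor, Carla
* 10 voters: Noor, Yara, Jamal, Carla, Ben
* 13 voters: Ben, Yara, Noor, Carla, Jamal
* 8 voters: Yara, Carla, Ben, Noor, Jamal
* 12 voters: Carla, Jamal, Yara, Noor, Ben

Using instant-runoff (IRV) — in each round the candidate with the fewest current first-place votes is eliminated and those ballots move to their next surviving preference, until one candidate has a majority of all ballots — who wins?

Carla

Round 1: Yara 8, Noor 10, Ben 21, Carla 12, Jamal 0. Jamal eliminated.
Round 2: Yara 8, Noor 10, Ben 21, Carla 12. Yara eliminated.
Round 3: Noor 10, Ben 21, Carla 20. Noor eliminated.
Round 4: Ben 21, Carla 30. Carla has a majority (≥26).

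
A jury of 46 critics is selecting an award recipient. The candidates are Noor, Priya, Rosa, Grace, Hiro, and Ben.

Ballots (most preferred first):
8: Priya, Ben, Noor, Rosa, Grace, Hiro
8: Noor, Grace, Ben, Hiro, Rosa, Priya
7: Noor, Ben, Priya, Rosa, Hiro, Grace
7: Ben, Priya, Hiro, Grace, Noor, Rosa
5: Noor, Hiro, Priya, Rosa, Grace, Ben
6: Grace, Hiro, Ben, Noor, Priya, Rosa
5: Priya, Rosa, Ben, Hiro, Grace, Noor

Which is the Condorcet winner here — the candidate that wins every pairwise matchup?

Ben

Ben vs Noor: 26–20
Ben vs Priya: 28–18
Ben vs Rosa: 36–10
Ben vs Grace: 27–19
Ben vs Hiro: 35–11
Ben beats every other candidate.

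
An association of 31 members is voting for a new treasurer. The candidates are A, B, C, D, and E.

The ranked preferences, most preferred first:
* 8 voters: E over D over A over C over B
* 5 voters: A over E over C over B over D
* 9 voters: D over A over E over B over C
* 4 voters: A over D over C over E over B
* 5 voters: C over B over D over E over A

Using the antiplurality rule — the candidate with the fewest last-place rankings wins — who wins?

E

Last-place votes: A 5, B 12, C 9, D 5, E 0.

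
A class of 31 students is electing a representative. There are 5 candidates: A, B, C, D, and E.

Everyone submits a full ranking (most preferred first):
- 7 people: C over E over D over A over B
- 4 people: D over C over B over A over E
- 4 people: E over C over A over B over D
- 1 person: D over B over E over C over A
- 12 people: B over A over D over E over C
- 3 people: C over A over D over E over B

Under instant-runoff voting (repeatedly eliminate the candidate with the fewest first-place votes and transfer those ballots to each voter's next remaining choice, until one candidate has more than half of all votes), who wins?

Round 1: A 0, B 12, C 10, D 5, E 4. A eliminated.
Round 2: B 12, C 10, D 5, E 4. E eliminated.
Round 3: B 12, C 14, D 5. D eliminated.
Round 4: B 13, C 18. C has a majority (≥16).

C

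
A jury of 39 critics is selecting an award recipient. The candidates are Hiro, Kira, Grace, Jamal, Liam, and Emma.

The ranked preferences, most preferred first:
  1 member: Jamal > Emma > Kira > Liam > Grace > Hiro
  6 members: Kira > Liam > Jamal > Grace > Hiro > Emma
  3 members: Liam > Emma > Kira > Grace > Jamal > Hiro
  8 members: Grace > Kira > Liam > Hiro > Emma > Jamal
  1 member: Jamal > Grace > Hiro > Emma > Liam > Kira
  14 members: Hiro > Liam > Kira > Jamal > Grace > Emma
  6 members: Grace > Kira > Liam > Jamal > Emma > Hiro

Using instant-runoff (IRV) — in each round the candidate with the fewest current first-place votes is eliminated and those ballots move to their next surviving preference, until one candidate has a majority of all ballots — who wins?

Grace

Round 1: Hiro 14, Kira 6, Grace 14, Jamal 2, Liam 3, Emma 0. Emma eliminated.
Round 2: Hiro 14, Kira 6, Grace 14, Jamal 2, Liam 3. Jamal eliminated.
Round 3: Hiro 14, Kira 7, Grace 15, Liam 3. Liam eliminated.
Round 4: Hiro 14, Kira 10, Grace 15. Kira eliminated.
Round 5: Hiro 14, Grace 25. Grace has a majority (≥20).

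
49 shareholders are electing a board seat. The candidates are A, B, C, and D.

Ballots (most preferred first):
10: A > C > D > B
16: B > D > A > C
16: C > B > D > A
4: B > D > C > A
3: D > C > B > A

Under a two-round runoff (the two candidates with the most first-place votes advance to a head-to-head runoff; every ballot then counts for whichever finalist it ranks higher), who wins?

Round 1 first-place votes: A 10, B 20, C 16, D 3. B and C advance.
Runoff: B is ranked above C on 20 ballots, C above B on 29.

C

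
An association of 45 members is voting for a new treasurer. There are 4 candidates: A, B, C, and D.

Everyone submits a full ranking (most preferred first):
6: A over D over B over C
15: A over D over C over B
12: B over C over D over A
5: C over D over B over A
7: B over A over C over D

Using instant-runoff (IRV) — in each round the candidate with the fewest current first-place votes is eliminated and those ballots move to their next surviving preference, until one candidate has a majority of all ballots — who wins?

Round 1: A 21, B 19, C 5, D 0. D eliminated.
Round 2: A 21, B 19, C 5. C eliminated.
Round 3: A 21, B 24. B has a majority (≥23).

B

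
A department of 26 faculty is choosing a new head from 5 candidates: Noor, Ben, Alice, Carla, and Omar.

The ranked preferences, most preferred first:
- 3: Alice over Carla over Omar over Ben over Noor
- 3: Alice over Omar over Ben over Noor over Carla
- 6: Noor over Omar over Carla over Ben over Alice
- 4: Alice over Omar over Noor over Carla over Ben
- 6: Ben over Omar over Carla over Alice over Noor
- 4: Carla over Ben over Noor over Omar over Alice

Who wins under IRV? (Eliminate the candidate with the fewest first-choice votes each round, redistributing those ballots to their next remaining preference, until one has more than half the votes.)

Round 1: Noor 6, Ben 6, Alice 10, Carla 4, Omar 0. Omar eliminated.
Round 2: Noor 6, Ben 6, Alice 10, Carla 4. Carla eliminated.
Round 3: Noor 6, Ben 10, Alice 10. Noor eliminated.
Round 4: Ben 16, Alice 10. Ben has a majority (≥14).

Ben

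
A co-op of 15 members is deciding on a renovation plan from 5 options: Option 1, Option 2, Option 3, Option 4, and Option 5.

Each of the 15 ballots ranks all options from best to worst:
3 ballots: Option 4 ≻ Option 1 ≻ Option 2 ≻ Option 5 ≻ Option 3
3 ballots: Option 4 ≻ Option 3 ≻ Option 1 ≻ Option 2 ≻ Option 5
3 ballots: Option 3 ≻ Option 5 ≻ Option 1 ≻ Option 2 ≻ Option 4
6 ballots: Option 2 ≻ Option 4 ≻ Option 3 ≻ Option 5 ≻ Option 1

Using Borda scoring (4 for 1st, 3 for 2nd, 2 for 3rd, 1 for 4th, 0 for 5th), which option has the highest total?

Option 1: 3×3 + 3×2 + 3×2 + 6×0 = 21
Option 2: 3×2 + 3×1 + 3×1 + 6×4 = 36
Option 3: 3×0 + 3×3 + 3×4 + 6×2 = 33
Option 4: 3×4 + 3×4 + 3×0 + 6×3 = 42
Option 5: 3×1 + 3×0 + 3×3 + 6×1 = 18

Option 4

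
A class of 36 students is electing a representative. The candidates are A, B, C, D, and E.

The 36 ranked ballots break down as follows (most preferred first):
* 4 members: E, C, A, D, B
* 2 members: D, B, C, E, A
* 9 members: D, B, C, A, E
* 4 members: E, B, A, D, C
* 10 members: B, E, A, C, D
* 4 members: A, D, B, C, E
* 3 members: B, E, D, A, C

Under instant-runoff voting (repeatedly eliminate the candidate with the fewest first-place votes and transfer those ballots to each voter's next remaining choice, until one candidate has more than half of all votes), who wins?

Round 1: A 4, B 13, C 0, D 11, E 8. C eliminated.
Round 2: A 4, B 13, D 11, E 8. A eliminated.
Round 3: B 13, D 15, E 8. E eliminated.
Round 4: B 17, D 19. D has a majority (≥19).

D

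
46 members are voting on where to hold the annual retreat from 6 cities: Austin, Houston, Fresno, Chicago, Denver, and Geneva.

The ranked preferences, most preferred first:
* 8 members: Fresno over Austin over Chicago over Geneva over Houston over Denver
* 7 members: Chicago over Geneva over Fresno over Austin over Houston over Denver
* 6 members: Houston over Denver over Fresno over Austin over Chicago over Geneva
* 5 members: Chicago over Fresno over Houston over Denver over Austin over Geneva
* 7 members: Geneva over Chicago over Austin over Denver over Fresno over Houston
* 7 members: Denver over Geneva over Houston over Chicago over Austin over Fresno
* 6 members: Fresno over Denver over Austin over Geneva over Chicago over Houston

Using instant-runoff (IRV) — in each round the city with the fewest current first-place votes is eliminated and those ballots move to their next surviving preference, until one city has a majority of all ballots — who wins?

Chicago

Round 1: Austin 0, Houston 6, Fresno 14, Chicago 12, Denver 7, Geneva 7. Austin eliminated.
Round 2: Houston 6, Fresno 14, Chicago 12, Denver 7, Geneva 7. Houston eliminated.
Round 3: Fresno 14, Chicago 12, Denver 13, Geneva 7. Geneva eliminated.
Round 4: Fresno 14, Chicago 19, Denver 13. Denver eliminated.
Round 5: Fresno 20, Chicago 26. Chicago has a majority (≥24).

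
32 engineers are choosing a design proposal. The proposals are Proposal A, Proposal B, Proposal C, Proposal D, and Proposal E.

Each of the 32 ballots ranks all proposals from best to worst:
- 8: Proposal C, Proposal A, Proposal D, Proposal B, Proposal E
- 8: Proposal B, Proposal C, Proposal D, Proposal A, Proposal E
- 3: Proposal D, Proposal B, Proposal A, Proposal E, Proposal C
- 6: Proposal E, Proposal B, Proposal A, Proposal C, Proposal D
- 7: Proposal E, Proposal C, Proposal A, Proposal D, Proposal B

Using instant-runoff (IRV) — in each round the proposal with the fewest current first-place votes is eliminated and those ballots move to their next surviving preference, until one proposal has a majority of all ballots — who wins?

Round 1: Proposal A 0, Proposal B 8, Proposal C 8, Proposal D 3, Proposal E 13. Proposal A eliminated.
Round 2: Proposal B 8, Proposal C 8, Proposal D 3, Proposal E 13. Proposal D eliminated.
Round 3: Proposal B 11, Proposal C 8, Proposal E 13. Proposal C eliminated.
Round 4: Proposal B 19, Proposal E 13. Proposal B has a majority (≥17).

Proposal B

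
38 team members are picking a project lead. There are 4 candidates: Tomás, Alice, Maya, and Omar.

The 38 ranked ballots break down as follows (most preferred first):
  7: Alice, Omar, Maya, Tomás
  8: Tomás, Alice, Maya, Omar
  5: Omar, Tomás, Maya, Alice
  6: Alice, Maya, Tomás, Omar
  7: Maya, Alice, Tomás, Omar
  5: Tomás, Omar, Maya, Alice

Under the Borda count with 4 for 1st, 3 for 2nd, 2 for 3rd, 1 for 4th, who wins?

Alice

Tomás: 7×1 + 8×4 + 5×3 + 6×2 + 7×2 + 5×4 = 100
Alice: 7×4 + 8×3 + 5×1 + 6×4 + 7×3 + 5×1 = 107
Maya: 7×2 + 8×2 + 5×2 + 6×3 + 7×4 + 5×2 = 96
Omar: 7×3 + 8×1 + 5×4 + 6×1 + 7×1 + 5×3 = 77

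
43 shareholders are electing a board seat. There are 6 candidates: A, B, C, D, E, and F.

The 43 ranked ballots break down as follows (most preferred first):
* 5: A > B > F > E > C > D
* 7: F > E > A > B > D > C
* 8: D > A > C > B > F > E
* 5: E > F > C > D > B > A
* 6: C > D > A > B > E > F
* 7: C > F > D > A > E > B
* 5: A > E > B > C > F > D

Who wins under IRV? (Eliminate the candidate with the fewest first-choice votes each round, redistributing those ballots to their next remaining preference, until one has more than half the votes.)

Round 1: A 10, B 0, C 13, D 8, E 5, F 7. B eliminated.
Round 2: A 10, C 13, D 8, E 5, F 7. E eliminated.
Round 3: A 10, C 13, D 8, F 12. D eliminated.
Round 4: A 18, C 13, F 12. F eliminated.
Round 5: A 25, C 18. A has a majority (≥22).

A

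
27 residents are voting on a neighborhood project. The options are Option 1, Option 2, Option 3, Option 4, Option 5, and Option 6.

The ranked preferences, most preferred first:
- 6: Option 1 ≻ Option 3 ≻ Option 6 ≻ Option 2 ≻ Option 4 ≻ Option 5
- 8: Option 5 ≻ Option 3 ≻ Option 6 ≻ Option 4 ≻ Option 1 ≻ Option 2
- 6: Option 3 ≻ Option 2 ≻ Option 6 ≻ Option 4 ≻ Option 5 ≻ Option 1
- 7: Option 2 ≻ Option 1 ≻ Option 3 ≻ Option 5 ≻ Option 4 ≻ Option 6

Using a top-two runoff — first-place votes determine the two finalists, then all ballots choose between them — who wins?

Option 2

Round 1 first-place votes: Option 1 6, Option 2 7, Option 3 6, Option 4 0, Option 5 8, Option 6 0. Option 5 and Option 2 advance.
Runoff: Option 5 is ranked above Option 2 on 8 ballots, Option 2 above Option 5 on 19.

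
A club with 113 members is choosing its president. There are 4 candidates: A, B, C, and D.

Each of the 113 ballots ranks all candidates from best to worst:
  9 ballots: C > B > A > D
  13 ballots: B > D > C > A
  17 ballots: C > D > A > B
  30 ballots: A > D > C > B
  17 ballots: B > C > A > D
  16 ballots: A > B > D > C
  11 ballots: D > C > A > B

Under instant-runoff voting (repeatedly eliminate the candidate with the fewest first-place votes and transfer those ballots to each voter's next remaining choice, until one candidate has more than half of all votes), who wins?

C

Round 1: A 46, B 30, C 26, D 11. D eliminated.
Round 2: A 46, B 30, C 37. B eliminated.
Round 3: A 46, C 67. C has a majority (≥57).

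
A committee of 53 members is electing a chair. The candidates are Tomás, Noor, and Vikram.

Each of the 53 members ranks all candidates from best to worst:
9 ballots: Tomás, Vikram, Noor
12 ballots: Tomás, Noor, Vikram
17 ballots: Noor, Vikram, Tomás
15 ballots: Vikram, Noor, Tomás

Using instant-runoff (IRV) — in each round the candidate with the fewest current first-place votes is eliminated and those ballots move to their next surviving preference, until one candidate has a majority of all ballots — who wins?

Round 1: Tomás 21, Noor 17, Vikram 15. Vikram eliminated.
Round 2: Tomás 21, Noor 32. Noor has a majority (≥27).

Noor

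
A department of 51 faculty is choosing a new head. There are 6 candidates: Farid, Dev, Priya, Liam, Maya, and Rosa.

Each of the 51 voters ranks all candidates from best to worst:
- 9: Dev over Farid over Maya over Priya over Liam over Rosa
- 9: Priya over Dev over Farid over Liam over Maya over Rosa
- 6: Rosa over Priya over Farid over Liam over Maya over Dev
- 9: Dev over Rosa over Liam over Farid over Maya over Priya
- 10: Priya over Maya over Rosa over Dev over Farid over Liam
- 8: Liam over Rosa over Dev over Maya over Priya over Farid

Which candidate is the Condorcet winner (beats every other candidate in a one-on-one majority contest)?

Dev vs Farid: 45–6
Dev vs Priya: 26–25
Dev vs Liam: 37–14
Dev vs Maya: 35–16
Dev vs Rosa: 27–24
Dev beats every other candidate.

Dev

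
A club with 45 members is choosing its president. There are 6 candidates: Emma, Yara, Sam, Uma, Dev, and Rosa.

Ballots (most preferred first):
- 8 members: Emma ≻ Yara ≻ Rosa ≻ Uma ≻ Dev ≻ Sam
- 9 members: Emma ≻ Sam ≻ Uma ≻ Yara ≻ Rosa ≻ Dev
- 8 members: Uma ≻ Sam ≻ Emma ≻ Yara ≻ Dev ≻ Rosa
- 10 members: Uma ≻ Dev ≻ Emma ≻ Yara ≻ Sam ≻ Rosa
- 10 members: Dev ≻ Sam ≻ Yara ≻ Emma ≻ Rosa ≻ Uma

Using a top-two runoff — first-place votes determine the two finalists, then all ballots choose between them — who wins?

Round 1 first-place votes: Emma 17, Yara 0, Sam 0, Uma 18, Dev 10, Rosa 0. Uma and Emma advance.
Runoff: Uma is ranked above Emma on 18 ballots, Emma above Uma on 27.

Emma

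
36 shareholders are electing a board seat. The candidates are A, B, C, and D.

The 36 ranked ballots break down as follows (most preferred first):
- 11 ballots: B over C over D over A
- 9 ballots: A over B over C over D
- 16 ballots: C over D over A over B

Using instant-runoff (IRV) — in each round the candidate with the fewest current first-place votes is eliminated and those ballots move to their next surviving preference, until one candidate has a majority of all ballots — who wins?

B

Round 1: A 9, B 11, C 16, D 0. D eliminated.
Round 2: A 9, B 11, C 16. A eliminated.
Round 3: B 20, C 16. B has a majority (≥19).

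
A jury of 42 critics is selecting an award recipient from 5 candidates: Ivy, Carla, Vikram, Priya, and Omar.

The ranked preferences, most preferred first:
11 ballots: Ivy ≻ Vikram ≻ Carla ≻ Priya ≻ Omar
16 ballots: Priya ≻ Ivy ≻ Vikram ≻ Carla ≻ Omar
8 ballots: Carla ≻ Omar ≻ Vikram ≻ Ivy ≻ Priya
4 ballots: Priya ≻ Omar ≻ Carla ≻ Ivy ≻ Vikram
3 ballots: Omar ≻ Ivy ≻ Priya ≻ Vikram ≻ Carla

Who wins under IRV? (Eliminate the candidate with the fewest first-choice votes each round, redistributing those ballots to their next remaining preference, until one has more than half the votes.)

Round 1: Ivy 11, Carla 8, Vikram 0, Priya 20, Omar 3. Vikram eliminated.
Round 2: Ivy 11, Carla 8, Priya 20, Omar 3. Omar eliminated.
Round 3: Ivy 14, Carla 8, Priya 20. Carla eliminated.
Round 4: Ivy 22, Priya 20. Ivy has a majority (≥22).

Ivy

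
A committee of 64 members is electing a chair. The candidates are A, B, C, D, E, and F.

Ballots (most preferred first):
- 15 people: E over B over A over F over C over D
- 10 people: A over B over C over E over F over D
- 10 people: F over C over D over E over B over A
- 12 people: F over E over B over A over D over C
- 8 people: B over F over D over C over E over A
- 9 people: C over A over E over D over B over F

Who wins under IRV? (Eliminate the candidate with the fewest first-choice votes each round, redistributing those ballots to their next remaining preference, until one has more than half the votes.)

Round 1: A 10, B 8, C 9, D 0, E 15, F 22. D eliminated.
Round 2: A 10, B 8, C 9, E 15, F 22. B eliminated.
Round 3: A 10, C 9, E 15, F 30. C eliminated.
Round 4: A 19, E 15, F 30. E eliminated.
Round 5: A 34, F 30. A has a majority (≥33).

A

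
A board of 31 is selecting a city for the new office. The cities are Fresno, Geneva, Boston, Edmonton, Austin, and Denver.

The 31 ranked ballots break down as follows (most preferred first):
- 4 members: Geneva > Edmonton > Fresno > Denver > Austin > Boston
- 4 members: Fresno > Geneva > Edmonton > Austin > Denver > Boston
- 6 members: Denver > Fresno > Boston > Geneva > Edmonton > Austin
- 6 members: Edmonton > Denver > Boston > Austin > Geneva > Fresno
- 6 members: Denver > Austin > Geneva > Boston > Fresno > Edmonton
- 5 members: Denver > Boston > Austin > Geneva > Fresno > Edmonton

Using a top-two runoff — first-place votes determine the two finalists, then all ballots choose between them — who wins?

Round 1 first-place votes: Fresno 4, Geneva 4, Boston 0, Edmonton 6, Austin 0, Denver 17. Denver and Edmonton advance.
Runoff: Denver is ranked above Edmonton on 17 ballots, Edmonton above Denver on 14.

Denver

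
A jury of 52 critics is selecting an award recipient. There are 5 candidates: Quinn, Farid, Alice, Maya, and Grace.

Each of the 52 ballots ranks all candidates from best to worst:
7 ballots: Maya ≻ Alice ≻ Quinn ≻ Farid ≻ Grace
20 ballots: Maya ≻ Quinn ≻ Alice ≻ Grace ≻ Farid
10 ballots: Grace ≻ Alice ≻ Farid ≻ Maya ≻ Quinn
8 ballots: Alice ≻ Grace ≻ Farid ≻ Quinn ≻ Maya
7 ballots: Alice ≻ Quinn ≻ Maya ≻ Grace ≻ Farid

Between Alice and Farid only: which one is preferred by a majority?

Alice is ranked above Farid on 52 ballots; Farid above Alice on 0.

Alice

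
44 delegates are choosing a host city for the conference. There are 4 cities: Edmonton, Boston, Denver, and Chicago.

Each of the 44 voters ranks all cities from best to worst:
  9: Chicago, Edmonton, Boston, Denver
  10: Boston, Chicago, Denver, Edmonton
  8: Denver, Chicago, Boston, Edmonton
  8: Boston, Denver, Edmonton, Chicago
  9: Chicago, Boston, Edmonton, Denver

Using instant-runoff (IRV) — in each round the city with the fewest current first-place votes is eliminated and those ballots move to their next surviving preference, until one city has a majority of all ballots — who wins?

Chicago

Round 1: Edmonton 0, Boston 18, Denver 8, Chicago 18. Edmonton eliminated.
Round 2: Boston 18, Denver 8, Chicago 18. Denver eliminated.
Round 3: Boston 18, Chicago 26. Chicago has a majority (≥23).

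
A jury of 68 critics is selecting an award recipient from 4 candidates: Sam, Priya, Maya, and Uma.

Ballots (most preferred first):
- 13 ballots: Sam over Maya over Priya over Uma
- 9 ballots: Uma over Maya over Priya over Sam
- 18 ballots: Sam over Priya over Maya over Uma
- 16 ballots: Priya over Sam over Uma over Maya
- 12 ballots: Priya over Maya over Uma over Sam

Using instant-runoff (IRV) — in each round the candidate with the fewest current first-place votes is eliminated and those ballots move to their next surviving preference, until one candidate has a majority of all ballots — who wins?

Priya

Round 1: Sam 31, Priya 28, Maya 0, Uma 9. Maya eliminated.
Round 2: Sam 31, Priya 28, Uma 9. Uma eliminated.
Round 3: Sam 31, Priya 37. Priya has a majority (≥35).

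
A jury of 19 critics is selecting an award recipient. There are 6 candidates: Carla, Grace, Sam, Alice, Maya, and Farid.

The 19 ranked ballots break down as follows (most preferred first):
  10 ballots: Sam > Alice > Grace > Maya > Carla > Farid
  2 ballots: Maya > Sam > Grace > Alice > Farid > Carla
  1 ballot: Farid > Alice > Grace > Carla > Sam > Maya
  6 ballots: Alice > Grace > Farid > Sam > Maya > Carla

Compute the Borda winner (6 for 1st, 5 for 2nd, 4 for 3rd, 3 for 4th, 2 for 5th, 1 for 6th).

Carla: 10×2 + 2×1 + 1×3 + 6×1 = 31
Grace: 10×4 + 2×4 + 1×4 + 6×5 = 82
Sam: 10×6 + 2×5 + 1×2 + 6×3 = 90
Alice: 10×5 + 2×3 + 1×5 + 6×6 = 97
Maya: 10×3 + 2×6 + 1×1 + 6×2 = 55
Farid: 10×1 + 2×2 + 1×6 + 6×4 = 44

Alice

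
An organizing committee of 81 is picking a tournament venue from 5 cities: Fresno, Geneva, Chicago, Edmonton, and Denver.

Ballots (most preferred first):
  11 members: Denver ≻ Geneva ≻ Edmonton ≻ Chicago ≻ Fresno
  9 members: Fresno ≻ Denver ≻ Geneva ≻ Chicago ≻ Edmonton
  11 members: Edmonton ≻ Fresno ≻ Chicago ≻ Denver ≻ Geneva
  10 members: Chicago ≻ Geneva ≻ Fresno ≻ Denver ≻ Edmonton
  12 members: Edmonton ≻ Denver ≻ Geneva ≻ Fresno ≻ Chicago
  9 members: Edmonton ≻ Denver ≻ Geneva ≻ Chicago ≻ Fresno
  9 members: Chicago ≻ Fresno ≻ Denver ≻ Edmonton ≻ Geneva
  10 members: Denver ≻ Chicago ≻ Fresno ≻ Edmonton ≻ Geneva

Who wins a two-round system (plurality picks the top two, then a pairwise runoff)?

Round 1 first-place votes: Fresno 9, Geneva 0, Chicago 19, Edmonton 32, Denver 21. Edmonton and Denver advance.
Runoff: Edmonton is ranked above Denver on 32 ballots, Denver above Edmonton on 49.

Denver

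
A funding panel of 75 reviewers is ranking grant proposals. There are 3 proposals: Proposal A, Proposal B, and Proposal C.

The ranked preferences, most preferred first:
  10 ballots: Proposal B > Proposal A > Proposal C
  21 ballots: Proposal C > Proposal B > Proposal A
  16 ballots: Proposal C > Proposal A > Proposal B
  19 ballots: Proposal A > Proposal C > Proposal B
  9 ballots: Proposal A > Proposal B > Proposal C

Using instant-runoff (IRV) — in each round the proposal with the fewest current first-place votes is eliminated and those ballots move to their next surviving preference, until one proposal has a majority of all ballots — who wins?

Proposal A

Round 1: Proposal A 28, Proposal B 10, Proposal C 37. Proposal B eliminated.
Round 2: Proposal A 38, Proposal C 37. Proposal A has a majority (≥38).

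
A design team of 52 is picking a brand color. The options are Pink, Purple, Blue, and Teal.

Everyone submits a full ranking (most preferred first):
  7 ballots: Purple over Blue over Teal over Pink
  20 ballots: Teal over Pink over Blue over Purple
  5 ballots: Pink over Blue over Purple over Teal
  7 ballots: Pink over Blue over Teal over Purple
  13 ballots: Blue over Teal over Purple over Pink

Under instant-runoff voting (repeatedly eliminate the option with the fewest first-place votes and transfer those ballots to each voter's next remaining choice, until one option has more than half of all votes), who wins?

Blue

Round 1: Pink 12, Purple 7, Blue 13, Teal 20. Purple eliminated.
Round 2: Pink 12, Blue 20, Teal 20. Pink eliminated.
Round 3: Blue 32, Teal 20. Blue has a majority (≥27).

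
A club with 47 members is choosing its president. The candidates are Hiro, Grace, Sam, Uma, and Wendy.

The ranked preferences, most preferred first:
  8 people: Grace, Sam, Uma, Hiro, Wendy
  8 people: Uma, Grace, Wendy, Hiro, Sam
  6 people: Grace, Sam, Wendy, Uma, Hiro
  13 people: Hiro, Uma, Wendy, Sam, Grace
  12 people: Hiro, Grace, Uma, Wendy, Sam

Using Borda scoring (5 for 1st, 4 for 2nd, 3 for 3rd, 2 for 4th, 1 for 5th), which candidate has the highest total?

Hiro: 8×2 + 8×2 + 6×1 + 13×5 + 12×5 = 163
Grace: 8×5 + 8×4 + 6×5 + 13×1 + 12×4 = 163
Sam: 8×4 + 8×1 + 6×4 + 13×2 + 12×1 = 102
Uma: 8×3 + 8×5 + 6×2 + 13×4 + 12×3 = 164
Wendy: 8×1 + 8×3 + 6×3 + 13×3 + 12×2 = 113

Uma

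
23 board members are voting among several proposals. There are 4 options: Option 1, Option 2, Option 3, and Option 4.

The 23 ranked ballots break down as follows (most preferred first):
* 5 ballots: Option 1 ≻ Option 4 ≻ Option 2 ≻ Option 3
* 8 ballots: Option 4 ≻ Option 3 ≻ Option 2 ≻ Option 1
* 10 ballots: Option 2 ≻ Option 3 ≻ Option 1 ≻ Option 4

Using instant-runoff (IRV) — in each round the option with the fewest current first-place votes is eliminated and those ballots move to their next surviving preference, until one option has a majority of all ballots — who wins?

Option 4

Round 1: Option 1 5, Option 2 10, Option 3 0, Option 4 8. Option 3 eliminated.
Round 2: Option 1 5, Option 2 10, Option 4 8. Option 1 eliminated.
Round 3: Option 2 10, Option 4 13. Option 4 has a majority (≥12).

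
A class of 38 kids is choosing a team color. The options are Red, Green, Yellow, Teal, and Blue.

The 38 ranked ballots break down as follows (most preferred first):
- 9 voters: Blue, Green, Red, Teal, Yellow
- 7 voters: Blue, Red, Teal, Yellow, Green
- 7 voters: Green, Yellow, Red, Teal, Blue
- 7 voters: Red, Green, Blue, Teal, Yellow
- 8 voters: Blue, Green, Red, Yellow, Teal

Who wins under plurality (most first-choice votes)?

Blue

First-place votes: Red 7, Green 7, Yellow 0, Teal 0, Blue 24.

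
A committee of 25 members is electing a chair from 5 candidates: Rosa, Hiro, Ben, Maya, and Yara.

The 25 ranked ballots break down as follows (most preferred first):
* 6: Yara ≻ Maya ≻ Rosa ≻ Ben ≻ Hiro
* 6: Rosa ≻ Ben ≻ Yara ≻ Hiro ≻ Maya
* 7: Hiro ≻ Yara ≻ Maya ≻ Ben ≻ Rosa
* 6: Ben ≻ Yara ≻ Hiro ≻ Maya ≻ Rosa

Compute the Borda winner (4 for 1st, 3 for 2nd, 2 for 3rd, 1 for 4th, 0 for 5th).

Rosa: 6×2 + 6×4 + 7×0 + 6×0 = 36
Hiro: 6×0 + 6×1 + 7×4 + 6×2 = 46
Ben: 6×1 + 6×3 + 7×1 + 6×4 = 55
Maya: 6×3 + 6×0 + 7×2 + 6×1 = 38
Yara: 6×4 + 6×2 + 7×3 + 6×3 = 75

Yara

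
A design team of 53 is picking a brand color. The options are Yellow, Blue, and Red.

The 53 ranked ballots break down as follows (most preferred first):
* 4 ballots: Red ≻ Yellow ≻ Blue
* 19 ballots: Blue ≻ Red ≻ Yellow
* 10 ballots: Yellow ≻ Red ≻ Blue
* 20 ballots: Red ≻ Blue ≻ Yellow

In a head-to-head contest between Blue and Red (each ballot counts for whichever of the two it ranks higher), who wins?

Red

Blue is ranked above Red on 19 ballots; Red above Blue on 34.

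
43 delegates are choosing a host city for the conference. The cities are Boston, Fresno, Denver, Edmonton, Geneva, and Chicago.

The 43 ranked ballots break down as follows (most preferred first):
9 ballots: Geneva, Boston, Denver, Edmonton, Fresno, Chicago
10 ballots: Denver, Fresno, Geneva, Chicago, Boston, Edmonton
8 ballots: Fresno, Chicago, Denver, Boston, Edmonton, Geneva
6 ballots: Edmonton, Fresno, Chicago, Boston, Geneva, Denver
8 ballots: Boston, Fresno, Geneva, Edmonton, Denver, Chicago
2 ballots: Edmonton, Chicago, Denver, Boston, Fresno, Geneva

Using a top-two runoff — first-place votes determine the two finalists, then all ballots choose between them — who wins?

Round 1 first-place votes: Boston 8, Fresno 8, Denver 10, Edmonton 8, Geneva 9, Chicago 0. Denver and Geneva advance.
Runoff: Denver is ranked above Geneva on 20 ballots, Geneva above Denver on 23.

Geneva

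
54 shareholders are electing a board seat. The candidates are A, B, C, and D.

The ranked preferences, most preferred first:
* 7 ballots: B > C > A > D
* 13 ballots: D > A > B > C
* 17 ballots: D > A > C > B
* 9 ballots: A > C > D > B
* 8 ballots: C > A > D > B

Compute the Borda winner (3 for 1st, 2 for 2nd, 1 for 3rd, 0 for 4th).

A: 7×1 + 13×2 + 17×2 + 9×3 + 8×2 = 110
B: 7×3 + 13×1 + 17×0 + 9×0 + 8×0 = 34
C: 7×2 + 13×0 + 17×1 + 9×2 + 8×3 = 73
D: 7×0 + 13×3 + 17×3 + 9×1 + 8×1 = 107

A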